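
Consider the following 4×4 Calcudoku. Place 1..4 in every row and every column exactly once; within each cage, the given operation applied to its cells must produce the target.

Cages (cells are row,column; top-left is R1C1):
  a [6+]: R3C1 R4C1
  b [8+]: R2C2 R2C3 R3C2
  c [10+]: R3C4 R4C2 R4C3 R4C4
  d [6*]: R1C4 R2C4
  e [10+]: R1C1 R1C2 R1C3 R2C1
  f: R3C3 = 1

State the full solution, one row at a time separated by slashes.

Cage f is a single given cell; hence R3C3 = 1.
The only place for 1 in column 4 is R4C4.
In column 4, 4 can only go at R3C4, so R3C4 = 4.
Row 3 now contains 4, leaving R3C1 = 2.
Row 3 already has 2, so R3C2 = 3.
Cage a needs two cells with sum 6, leaving R4C1 = 4.
Column 2 now contains 3, which forces R4C2 = 2.
2 is placed in row 4, leaving R4C3 = 3.
Cage e needs sum 10; hence R1C2 = 4.
Cage e has sum 10, so R1C3 = 2.
Row 1 now contains 2, so R1C4 = 3.
Cage b has sum 8; hence R2C2 = 1.
Cage b has sum 8, so R2C3 = 4.
Column 4 now contains 3, so R2C4 = 2.
3 is placed in row 1, which forces R1C1 = 1.
1 is placed in row 2, leaving R2C1 = 3.

1 4 2 3 / 3 1 4 2 / 2 3 1 4 / 4 2 3 1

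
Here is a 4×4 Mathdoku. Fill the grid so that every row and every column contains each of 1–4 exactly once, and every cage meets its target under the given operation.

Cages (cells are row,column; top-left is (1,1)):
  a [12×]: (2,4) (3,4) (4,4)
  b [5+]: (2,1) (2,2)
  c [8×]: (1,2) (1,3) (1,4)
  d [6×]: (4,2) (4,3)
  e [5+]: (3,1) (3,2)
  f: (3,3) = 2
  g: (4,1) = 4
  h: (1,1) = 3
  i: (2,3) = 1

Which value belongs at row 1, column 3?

Cage h is given; hence (1,1) = 3.
Cage i is given, leaving (2,3) = 1.
Cage f is given, which forces (3,3) = 2.
Cage g is a single given cell, leaving (4,1) = 4.
Column 3 already has 2; hence (4,3) = 3.
3 is placed in row 4, leaving (4,4) = 1.
The 3 cells of cage c must have product 8, so (1,2) = 1.
Column 3 already has 2, so (1,3) = 4.
Cage c needs product 8; hence (1,4) = 2.
Column 1 now contains 4, which forces (2,1) = 2.
Cage b's pair has sum 5, which forces (2,2) = 3.
Row 2 already has 3, which forces (2,4) = 4.
Column 1 now contains 4; hence (3,1) = 1.
Cage e needs two cells with sum 5, leaving (3,2) = 4.
4 is placed in column 4, which forces (3,4) = 3.
3 is placed in row 4; hence (4,2) = 2.
The full grid is 3 1 4 2 / 2 3 1 4 / 1 4 2 3 / 4 2 3 1.

4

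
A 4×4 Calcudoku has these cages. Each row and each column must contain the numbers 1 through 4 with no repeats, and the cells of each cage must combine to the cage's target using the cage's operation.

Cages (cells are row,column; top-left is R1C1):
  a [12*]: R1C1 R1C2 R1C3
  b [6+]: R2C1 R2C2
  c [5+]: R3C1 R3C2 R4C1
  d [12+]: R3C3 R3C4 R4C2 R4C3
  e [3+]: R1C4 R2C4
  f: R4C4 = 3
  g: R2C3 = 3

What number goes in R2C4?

Cage g is a single given cell, so R2C3 = 3.
F is a freebie, leaving R4C4 = 3.
The only place for 2 in row 1 is R1C4.
2 is placed in column 4, so R2C4 = 1.
Cage d needs sum 12, so R3C3 = 2.
2 is placed in column 4, so R3C4 = 4.
Cage d needs sum 12, which forces R4C2 = 2.
Cage d needs sum 12, which forces R4C3 = 4.
Column 3 now contains 4, which forces R1C3 = 1.
Cage b needs two cells with sum 6; hence R2C1 = 2.
2 is placed in column 2, which forces R2C2 = 4.
Cage c has sum 5, leaving R3C1 = 3.
Row 3 already has 2; hence R3C2 = 1.
Row 4 now contains 2; hence R4C1 = 1.
Column 1 already has 3, which forces R1C1 = 4.
Column 2 now contains 4; hence R1C2 = 3.
The full grid is 4 3 1 2 / 2 4 3 1 / 3 1 2 4 / 1 2 4 3.

1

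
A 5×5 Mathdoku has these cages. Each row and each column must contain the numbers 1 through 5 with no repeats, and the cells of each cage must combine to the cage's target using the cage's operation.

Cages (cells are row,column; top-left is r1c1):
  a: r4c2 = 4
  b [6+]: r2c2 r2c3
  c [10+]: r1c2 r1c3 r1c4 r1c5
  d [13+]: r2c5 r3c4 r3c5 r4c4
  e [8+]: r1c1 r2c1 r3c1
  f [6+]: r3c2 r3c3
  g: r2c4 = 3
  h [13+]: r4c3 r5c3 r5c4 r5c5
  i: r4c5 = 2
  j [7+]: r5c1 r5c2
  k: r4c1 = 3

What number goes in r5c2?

3

G is a freebie; hence r2c4 = 3.
Cage k is given, leaving r4c1 = 3.
Cage a is a single given cell; hence r4c2 = 4.
Cage i is a single given cell; hence r4c5 = 2.
Row 1 needs a 5, and only r1c1 is open for it.
In row 3, 3 can only go at r3c5, so r3c5 = 3.
The only place for 4 in column 1 is r5c1.
Cage h has sum 13; hence r4c3 = 5.
5 is placed in row 4, so r4c4 = 1.
Cage j needs two cells with sum 7; hence r5c2 = 3.
The 4 cells of cage c must have sum 10, leaving r1c3 = 3.
Column 2 needs a 1, and only r1c2 is open for it.
Cage c needs sum 10, leaving r1c4 = 2.
Row 1 now contains 1; hence r1c5 = 4.
4 is placed in column 5, leaving r2c5 = 5.
Column 4 now contains 2, so r5c4 = 5.
Column 5 already has 5, leaving r5c5 = 1.
5 is placed in row 2, so r2c2 = 2.
Cage b needs two cells with sum 6, leaving r2c3 = 4.
Column 2 now contains 2, which forces r3c2 = 5.
Column 3 now contains 4; hence r3c3 = 1.
Column 4 already has 5, which forces r3c4 = 4.
Row 5 now contains 1, which forces r5c3 = 2.
Row 2 already has 2, so r2c1 = 1.
Row 3 now contains 1, leaving r3c1 = 2.
Completed grid: 5 1 3 2 4 / 1 2 4 3 5 / 2 5 1 4 3 / 3 4 5 1 2 / 4 3 2 5 1.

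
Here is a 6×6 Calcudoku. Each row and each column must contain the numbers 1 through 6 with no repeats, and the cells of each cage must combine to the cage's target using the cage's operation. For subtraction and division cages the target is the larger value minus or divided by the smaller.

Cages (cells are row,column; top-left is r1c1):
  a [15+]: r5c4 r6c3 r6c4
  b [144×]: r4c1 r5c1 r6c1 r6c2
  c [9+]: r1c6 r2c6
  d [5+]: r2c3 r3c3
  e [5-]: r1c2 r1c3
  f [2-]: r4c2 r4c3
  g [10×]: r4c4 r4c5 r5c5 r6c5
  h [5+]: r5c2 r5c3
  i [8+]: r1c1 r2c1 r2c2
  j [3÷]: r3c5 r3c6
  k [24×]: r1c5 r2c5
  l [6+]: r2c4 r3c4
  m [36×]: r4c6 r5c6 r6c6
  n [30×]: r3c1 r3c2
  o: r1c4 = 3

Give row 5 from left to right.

Cage o is a single given cell, which forces r1c4 = 3.
Cage g needs product 10, leaving r4c4 = 1.
Row 1 needs a 2, and only r1c1 is open for it.
Row 1 needs a 5, and only r1c6 is open for it.
Cage c's pair has sum 9, leaving r2c6 = 4.
The two cells of cage k must have product 24, so r1c5 = 4.
Row 2 already has 4, so r2c4 = 2.
Row 2 already has 4; hence r2c5 = 6.
The two cells of cage l must have sum 6, which forces r3c4 = 4.
Cage d needs two cells with sum 5, so r2c3 = 3.
The two cells of cage d must have sum 5; hence r3c3 = 2.
The 3 cells of cage a must have sum 15; hence r6c3 = 4.
Cage h needs two cells with sum 5, so r5c2 = 4.
4 is placed in column 3, so r5c3 = 1.
The two cells of cage e must have difference 5, so r1c2 = 1.
Column 3 now contains 1, so r1c3 = 6.
1 is placed in column 2, leaving r2c2 = 5.
Column 2 now contains 5; hence r3c2 = 6.
Cage b needs product 144, leaving r4c1 = 4.
4 is placed in column 2, so r4c2 = 3.
Cage f needs two cells with difference 2, leaving r4c3 = 5.
5 is placed in row 4, leaving r4c5 = 2.
2 is placed in row 4, which forces r4c6 = 6.
Column 5 now contains 2, which forces r5c5 = 5.
Column 2 now contains 6, which forces r6c2 = 2.
Cage g has product 10, leaving r6c5 = 1.
Row 6 already has 2, which forces r6c6 = 3.
5 is placed in row 2; hence r2c1 = 1.
Row 3 now contains 6, leaving r3c1 = 5.
Column 5 now contains 1, so r3c5 = 3.
Column 6 already has 3, so r3c6 = 1.
Cage b needs product 144, leaving r5c1 = 3.
Row 5 now contains 5, so r5c4 = 6.
Column 6 already has 3, which forces r5c6 = 2.
3 is placed in row 6, which forces r6c1 = 6.
Cage a has sum 15, which forces r6c4 = 5.
Filled in: 2 1 6 3 4 5 / 1 5 3 2 6 4 / 5 6 2 4 3 1 / 4 3 5 1 2 6 / 3 4 1 6 5 2 / 6 2 4 5 1 3.

3 4 1 6 5 2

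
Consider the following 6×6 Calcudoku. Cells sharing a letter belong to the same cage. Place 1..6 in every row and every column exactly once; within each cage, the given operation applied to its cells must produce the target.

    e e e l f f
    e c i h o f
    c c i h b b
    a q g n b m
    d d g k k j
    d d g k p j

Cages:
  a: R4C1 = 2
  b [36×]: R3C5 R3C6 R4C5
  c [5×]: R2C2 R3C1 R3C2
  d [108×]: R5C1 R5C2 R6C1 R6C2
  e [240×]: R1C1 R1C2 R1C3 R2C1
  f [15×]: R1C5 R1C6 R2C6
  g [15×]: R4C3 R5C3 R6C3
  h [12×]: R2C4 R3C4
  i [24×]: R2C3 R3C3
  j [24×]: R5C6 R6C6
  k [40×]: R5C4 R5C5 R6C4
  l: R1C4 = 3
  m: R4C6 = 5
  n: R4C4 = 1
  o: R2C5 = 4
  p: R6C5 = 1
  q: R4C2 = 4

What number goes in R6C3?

Cage l is a single given cell, leaving R1C4 = 3.
The 3 cells of cage c must have product 5, leaving R2C2 = 1.
Cage o is given; hence R2C5 = 4.
The 3 cells of cage c must have product 5, so R3C1 = 1.
Cage c needs product 5, leaving R3C2 = 5.
Cage a is a single given cell, which forces R4C1 = 2.
Cage q is given, which forces R4C2 = 4.
Cage n is given, so R4C4 = 1.
Cage m is a single given cell, so R4C6 = 5.
P is a freebie, which forces R6C5 = 1.
Column 5 already has 1, so R1C5 = 5.
Column 6 already has 5, so R1C6 = 1.
Row 2 already has 4, so R2C3 = 6.
Row 2 already has 6, which forces R2C4 = 2.
Column 6 already has 5, leaving R2C6 = 3.
Cage i needs two cells with product 24, which forces R3C3 = 4.
Column 4 now contains 2, leaving R3C4 = 6.
6 is placed in row 3, so R3C6 = 2.
Row 4 now contains 5, so R4C3 = 3.
Row 4 already has 3, leaving R4C5 = 6.
Cage g needs product 15, leaving R5C3 = 1.
Column 5 now contains 5, so R5C5 = 2.
Cage g has product 15, leaving R6C3 = 5.
5 is placed in row 6, which forces R6C4 = 4.
4 is placed in row 6, leaving R6C6 = 6.
Cage e has product 240, which forces R1C1 = 4.
The 4 cells of cage e must have product 240, leaving R1C2 = 6.
Column 3 already has 4, which forces R1C3 = 2.
Row 2 already has 6, leaving R2C1 = 5.
Row 3 now contains 2, so R3C5 = 3.
Cage d has product 108, so R5C1 = 6.
2 is placed in row 5, so R5C2 = 3.
Column 4 now contains 4; hence R5C4 = 5.
Column 6 now contains 6; hence R5C6 = 4.
Row 6 already has 6, which forces R6C1 = 3.
Cage d has product 108; hence R6C2 = 2.
The full grid is 4 6 2 3 5 1 / 5 1 6 2 4 3 / 1 5 4 6 3 2 / 2 4 3 1 6 5 / 6 3 1 5 2 4 / 3 2 5 4 1 6.

5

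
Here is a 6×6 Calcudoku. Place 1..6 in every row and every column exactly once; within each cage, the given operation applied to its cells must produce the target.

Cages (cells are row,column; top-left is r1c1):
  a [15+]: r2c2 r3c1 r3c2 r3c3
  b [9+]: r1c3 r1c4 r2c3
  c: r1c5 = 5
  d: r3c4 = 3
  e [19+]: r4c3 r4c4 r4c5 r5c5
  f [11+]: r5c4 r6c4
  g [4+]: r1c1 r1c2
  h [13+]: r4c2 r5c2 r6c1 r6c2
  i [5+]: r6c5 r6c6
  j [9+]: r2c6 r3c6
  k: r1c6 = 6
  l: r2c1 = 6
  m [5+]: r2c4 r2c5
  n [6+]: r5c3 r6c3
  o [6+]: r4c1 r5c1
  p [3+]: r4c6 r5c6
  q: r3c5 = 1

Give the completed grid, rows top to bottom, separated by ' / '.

3 1 4 2 5 6 / 6 2 3 1 4 5 / 5 6 2 3 1 4 / 2 5 6 4 3 1 / 4 3 1 5 6 2 / 1 4 5 6 2 3

C is a freebie; hence r1c5 = 5.
Cage k is a single given cell, which forces r1c6 = 6.
Cage l is a single given cell; hence r2c1 = 6.
Cage d is given, so r3c4 = 3.
Cage q is a single given cell; hence r3c5 = 1.
The only place for 1 in row 2 is r2c4.
Cage m needs two cells with sum 5, leaving r2c5 = 4.
Row 2 now contains 4; hence r2c6 = 5.
Column 6 now contains 5, which forces r3c6 = 4.
Column 5 now contains 4, which forces r5c5 = 6.
Cage a needs sum 15; hence r2c2 = 2.
Row 2 now contains 2, leaving r2c3 = 3.
6 is placed in row 5, so r5c4 = 5.
The two cells of cage f must have sum 11, leaving r6c4 = 6.
Cage e has sum 19, leaving r4c3 = 6.
Column 4 already has 6, so r4c4 = 4.
Cage e needs sum 19; hence r4c5 = 3.
3 is placed in column 5, leaving r6c5 = 2.
Row 6 already has 2; hence r6c6 = 3.
Cage b has sum 9; hence r1c3 = 4.
4 is placed in column 4, which forces r1c4 = 2.
Cage a needs sum 15, so r3c2 = 6.
Cage h needs sum 13, which forces r5c2 = 3.
Column 3 already has 4, which forces r6c3 = 5.
Cage g's pair has sum 4; hence r1c1 = 3.
Column 2 now contains 3, so r1c2 = 1.
Cage a needs sum 15, which forces r3c1 = 5.
Column 3 now contains 5; hence r3c3 = 2.
Column 1 already has 5, which forces r4c1 = 2.
Cage h needs sum 13, which forces r4c2 = 5.
Row 4 already has 2; hence r4c6 = 1.
Cage n's pair has sum 6, which forces r5c3 = 1.
Column 6 already has 1; hence r5c6 = 2.
Column 2 already has 1; hence r6c2 = 4.
Row 5 now contains 1, so r5c1 = 4.
Row 6 already has 4, leaving r6c1 = 1.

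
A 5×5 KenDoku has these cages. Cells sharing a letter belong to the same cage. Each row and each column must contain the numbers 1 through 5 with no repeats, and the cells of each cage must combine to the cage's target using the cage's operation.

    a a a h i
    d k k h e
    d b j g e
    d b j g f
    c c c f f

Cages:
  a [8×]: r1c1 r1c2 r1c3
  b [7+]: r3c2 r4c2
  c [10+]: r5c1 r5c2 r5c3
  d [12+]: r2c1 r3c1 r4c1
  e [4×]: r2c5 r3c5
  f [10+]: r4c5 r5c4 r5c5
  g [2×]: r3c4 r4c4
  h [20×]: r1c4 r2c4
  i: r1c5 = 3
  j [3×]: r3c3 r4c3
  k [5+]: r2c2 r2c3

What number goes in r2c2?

3

I is a freebie; hence r1c5 = 3.
In row 1, 5 can only go at r1c4, so r1c4 = 5.
Column 4 now contains 5, leaving r2c4 = 4.
Row 2 already has 4, leaving r2c5 = 1.
1 is placed in column 5, leaving r3c5 = 4.
The 3 cells of cage d must have sum 12, so r4c1 = 4.
Cage f needs sum 10; hence r5c4 = 3.
Row 2 needs a 5, and only r2c1 is open for it.
Column 1 already has 5; hence r3c1 = 3.
3 is placed in row 3, leaving r3c3 = 1.
Row 3 already has 1, so r3c4 = 2.
Column 3 now contains 1; hence r4c3 = 3.
Column 4 now contains 2, which forces r4c4 = 1.
Column 1 already has 5, leaving r5c1 = 1.
1 is placed in column 1, so r1c1 = 2.
The 3 cells of cage a must have product 8; hence r1c2 = 1.
Cage a has product 8, which forces r1c3 = 4.
Cage k's pair has sum 5, so r2c2 = 3.
Column 3 already has 3, so r2c3 = 2.
Row 3 already has 2, so r3c2 = 5.
Cage b's pair has sum 7; hence r4c2 = 2.
Row 4 now contains 2, so r4c5 = 5.
5 is placed in column 2, leaving r5c2 = 4.
Column 3 already has 4, so r5c3 = 5.
5 is placed in column 5, which forces r5c5 = 2.
Filled in: 2 1 4 5 3 / 5 3 2 4 1 / 3 5 1 2 4 / 4 2 3 1 5 / 1 4 5 3 2.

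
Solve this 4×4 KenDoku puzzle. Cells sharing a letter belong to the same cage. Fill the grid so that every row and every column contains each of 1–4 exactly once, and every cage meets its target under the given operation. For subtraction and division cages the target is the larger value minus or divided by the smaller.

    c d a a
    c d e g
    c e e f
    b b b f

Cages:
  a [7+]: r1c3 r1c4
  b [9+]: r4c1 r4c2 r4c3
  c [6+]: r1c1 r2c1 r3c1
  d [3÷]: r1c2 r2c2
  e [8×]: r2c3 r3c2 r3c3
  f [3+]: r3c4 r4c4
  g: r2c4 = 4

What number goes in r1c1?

2

Cage g is a single given cell, which forces r2c4 = 4.
The two cells of cage a must have sum 7, so r1c3 = 4.
Column 4 already has 4; hence r1c4 = 3.
Row 1 now contains 3; hence r1c2 = 1.
The two cells of cage d must have quotient 3; hence r2c2 = 3.
The 3 cells of cage e must have product 8; hence r3c2 = 4.
Column 2 now contains 4, so r4c2 = 2.
Row 4 now contains 2, leaving r4c3 = 3.
Row 4 now contains 2, so r4c4 = 1.
Row 1 already has 1, leaving r1c1 = 2.
Cage c has sum 6; hence r2c1 = 1.
Row 2 already has 1, which forces r2c3 = 2.
Cage c has sum 6; hence r3c1 = 3.
Column 3 now contains 2, leaving r3c3 = 1.
Column 4 already has 1, which forces r3c4 = 2.
3 is placed in row 4, which forces r4c1 = 4.
The full grid is 2 1 4 3 / 1 3 2 4 / 3 4 1 2 / 4 2 3 1.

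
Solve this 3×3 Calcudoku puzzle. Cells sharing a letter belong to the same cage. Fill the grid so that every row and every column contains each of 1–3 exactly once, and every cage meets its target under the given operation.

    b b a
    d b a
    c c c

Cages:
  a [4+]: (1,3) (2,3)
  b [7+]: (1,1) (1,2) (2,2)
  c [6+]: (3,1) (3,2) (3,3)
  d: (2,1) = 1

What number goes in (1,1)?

D is a freebie, which forces (2,1) = 1.
Row 2 now contains 1; hence (2,3) = 3.
The 3 cells of cage b must have sum 7, which forces (1,1) = 2.
Cage b has sum 7, which forces (1,2) = 3.
Column 3 already has 3, which forces (1,3) = 1.
Row 2 already has 3, so (2,2) = 2.
Column 1 already has 2; hence (3,1) = 3.
Column 2 now contains 2, leaving (3,2) = 1.
Column 3 already has 1; hence (3,3) = 2.
The full grid is 2 3 1 / 1 2 3 / 3 1 2.

2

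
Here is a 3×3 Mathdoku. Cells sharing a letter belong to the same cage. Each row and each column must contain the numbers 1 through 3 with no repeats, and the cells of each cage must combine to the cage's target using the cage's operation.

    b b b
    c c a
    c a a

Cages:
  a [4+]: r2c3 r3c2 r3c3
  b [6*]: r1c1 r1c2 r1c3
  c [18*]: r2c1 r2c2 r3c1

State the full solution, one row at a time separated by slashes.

Cage c needs product 18; hence r2c1 = 2.
Cage c has product 18, which forces r2c2 = 3.
Cage a needs sum 4; hence r2c3 = 1.
The 3 cells of cage c must have product 18; hence r3c1 = 3.
The 3 cells of cage a must have sum 4, which forces r3c2 = 1.
Cage a needs sum 4, leaving r3c3 = 2.
Column 1 now contains 3, leaving r1c1 = 1.
Column 2 already has 1, so r1c2 = 2.
Column 3 already has 2, leaving r1c3 = 3.

1 2 3 / 2 3 1 / 3 1 2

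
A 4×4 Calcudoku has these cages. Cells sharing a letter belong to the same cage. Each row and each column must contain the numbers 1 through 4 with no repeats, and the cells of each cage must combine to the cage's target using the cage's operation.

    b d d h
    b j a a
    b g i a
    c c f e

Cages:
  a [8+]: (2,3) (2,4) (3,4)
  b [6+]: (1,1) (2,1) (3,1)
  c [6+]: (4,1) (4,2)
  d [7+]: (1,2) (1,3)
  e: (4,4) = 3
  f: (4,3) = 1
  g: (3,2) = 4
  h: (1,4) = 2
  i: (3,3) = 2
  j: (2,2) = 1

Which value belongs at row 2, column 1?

Cage h is a single given cell, which forces (1,4) = 2.
J is a freebie, so (2,2) = 1.
Cage g is given, so (3,2) = 4.
Cage i is given, which forces (3,3) = 2.
Column 2 now contains 4, so (4,2) = 2.
Cage f is given, leaving (4,3) = 1.
Cage e is given, leaving (4,4) = 3.
Column 2 now contains 4, which forces (1,2) = 3.
Cage d needs two cells with sum 7, so (1,3) = 4.
The 3 cells of cage b must have sum 6, so (2,1) = 2.
Cage a needs sum 8; hence (2,3) = 3.
3 is placed in column 4, leaving (2,4) = 4.
3 is placed in column 4, which forces (3,4) = 1.
Row 4 already has 2, leaving (4,1) = 4.
Row 1 already has 3; hence (1,1) = 1.
1 is placed in row 3, so (3,1) = 3.
Filled in: 1 3 4 2 / 2 1 3 4 / 3 4 2 1 / 4 2 1 3.

2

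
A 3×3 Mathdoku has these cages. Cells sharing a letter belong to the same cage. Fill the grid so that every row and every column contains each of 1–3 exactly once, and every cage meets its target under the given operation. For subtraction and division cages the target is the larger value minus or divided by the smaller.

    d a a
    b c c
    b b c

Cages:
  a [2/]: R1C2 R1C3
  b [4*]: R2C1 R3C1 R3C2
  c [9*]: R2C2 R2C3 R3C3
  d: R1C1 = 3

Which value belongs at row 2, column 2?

Cage d is given, so R1C1 = 3.
Cage b needs product 4, which forces R2C1 = 2.
The 3 cells of cage c must have product 9, leaving R2C2 = 3.
The 3 cells of cage c must have product 9; hence R2C3 = 1.
Cage b has product 4; hence R3C1 = 1.
The 3 cells of cage b must have product 4; hence R3C2 = 2.
Cage c has product 9, which forces R3C3 = 3.
2 is placed in column 2, which forces R1C2 = 1.
1 is placed in column 3, so R1C3 = 2.
The full grid is 3 1 2 / 2 3 1 / 1 2 3.

3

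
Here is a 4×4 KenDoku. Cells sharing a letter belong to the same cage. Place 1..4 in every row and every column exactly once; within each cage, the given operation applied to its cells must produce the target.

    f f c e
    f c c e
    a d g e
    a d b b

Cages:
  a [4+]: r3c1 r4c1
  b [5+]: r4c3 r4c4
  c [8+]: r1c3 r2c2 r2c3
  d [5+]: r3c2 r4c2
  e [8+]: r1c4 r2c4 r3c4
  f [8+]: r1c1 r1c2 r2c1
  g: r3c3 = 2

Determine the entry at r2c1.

2

Cage g is a single given cell, which forces r3c3 = 2.
Row 2 needs a 2, and only r2c1 is open for it.
Cage f needs sum 8, which forces r1c1 = 4.
Cage f has sum 8, which forces r1c2 = 2.
Row 4 needs a 2, and only r4c4 is open for it.
Cage b's pair has sum 5; hence r4c3 = 3.
Column 3 already has 3, so r1c3 = 1.
Row 1 now contains 1, which forces r1c4 = 3.
Cage c has sum 8; hence r2c2 = 3.
The 3 cells of cage c must have sum 8; hence r2c3 = 4.
4 is placed in row 2, so r2c4 = 1.
Cage a's pair has sum 4; hence r3c1 = 3.
Column 4 already has 1; hence r3c4 = 4.
Row 4 already has 3; hence r4c1 = 1.
Row 4 now contains 1, leaving r4c2 = 4.
4 is placed in row 3, so r3c2 = 1.
Filled in: 4 2 1 3 / 2 3 4 1 / 3 1 2 4 / 1 4 3 2.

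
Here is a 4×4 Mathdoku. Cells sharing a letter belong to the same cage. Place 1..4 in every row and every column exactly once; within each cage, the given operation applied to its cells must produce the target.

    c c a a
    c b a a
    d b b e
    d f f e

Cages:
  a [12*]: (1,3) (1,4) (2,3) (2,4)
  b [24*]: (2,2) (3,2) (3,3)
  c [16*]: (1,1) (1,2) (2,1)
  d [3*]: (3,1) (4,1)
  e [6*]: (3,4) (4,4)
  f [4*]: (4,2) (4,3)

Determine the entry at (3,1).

The only place for 1 in row 3 is (3,1).
1 is placed in column 1, which forces (1,1) = 4.
The 3 cells of cage c must have product 16, so (1,2) = 2.
The 3 cells of cage c must have product 16, leaving (2,1) = 2.
1 is placed in column 1, so (4,1) = 3.
Row 4 now contains 3, which forces (4,4) = 2.
The 3 cells of cage b must have product 24, which forces (3,3) = 2.
Column 4 already has 2; hence (3,4) = 3.
The 4 cells of cage a must have product 12; hence (1,3) = 3.
3 is placed in column 4, leaving (1,4) = 1.
The 3 cells of cage b must have product 24, which forces (2,2) = 3.
The 4 cells of cage a must have product 12, so (2,3) = 1.
Cage a has product 12, which forces (2,4) = 4.
Row 3 now contains 3, so (3,2) = 4.
Column 2 now contains 4, so (4,2) = 1.
Column 3 now contains 1, so (4,3) = 4.
The full grid is 4 2 3 1 / 2 3 1 4 / 1 4 2 3 / 3 1 4 2.

1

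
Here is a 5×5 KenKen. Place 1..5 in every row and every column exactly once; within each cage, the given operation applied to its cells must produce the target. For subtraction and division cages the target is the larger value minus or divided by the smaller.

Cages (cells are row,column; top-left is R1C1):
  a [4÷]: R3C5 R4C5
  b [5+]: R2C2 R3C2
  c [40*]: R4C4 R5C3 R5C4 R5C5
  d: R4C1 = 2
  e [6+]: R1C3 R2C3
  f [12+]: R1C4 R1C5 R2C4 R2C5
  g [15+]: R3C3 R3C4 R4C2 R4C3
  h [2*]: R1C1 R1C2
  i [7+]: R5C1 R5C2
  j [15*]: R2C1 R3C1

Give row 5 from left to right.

4 3 1 5 2

Cage d is a single given cell, leaving R4C1 = 2.
Column 1 now contains 2, which forces R1C1 = 1.
Cage h's pair has product 2; hence R1C2 = 2.
Row 2 needs a 5, and only R2C1 is open for it.
Column 1 now contains 5, leaving R3C1 = 3.
Column 1 already has 3, which forces R5C1 = 4.
Row 5 now contains 4; hence R5C2 = 3.
Cage c needs product 40; hence R4C4 = 4.
Row 4 now contains 4, so R4C5 = 1.
Column 5 now contains 1, so R3C5 = 4.
Row 4 already has 1, which forces R4C2 = 5.
The 4 cells of cage g must have sum 15, which forces R4C3 = 3.
Cage f has sum 12; hence R1C4 = 3.
4 is placed in column 5, which forces R1C5 = 5.
Cage b needs two cells with sum 5; hence R2C2 = 4.
The 4 cells of cage f must have sum 12, so R2C4 = 1.
Cage f needs sum 12, which forces R2C5 = 3.
Row 3 now contains 4; hence R3C2 = 1.
Column 5 already has 5, leaving R5C5 = 2.
Row 1 now contains 5, so R1C3 = 4.
Row 2 already has 1, leaving R2C3 = 2.
2 is placed in column 3, so R3C3 = 5.
Row 3 already has 5, leaving R3C4 = 2.
Cage c has product 40, so R5C3 = 1.
Row 5 now contains 2, which forces R5C4 = 5.
The full grid is 1 2 4 3 5 / 5 4 2 1 3 / 3 1 5 2 4 / 2 5 3 4 1 / 4 3 1 5 2.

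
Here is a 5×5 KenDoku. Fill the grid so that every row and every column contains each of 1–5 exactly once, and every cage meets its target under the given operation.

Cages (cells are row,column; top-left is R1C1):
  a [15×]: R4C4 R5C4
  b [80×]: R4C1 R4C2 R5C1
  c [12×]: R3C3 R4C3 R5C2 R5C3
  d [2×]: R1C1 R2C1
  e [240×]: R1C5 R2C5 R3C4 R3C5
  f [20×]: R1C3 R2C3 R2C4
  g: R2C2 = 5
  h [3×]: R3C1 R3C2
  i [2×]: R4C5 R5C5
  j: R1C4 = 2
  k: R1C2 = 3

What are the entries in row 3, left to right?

K is a freebie, leaving R1C2 = 3.
Cage j is a single given cell, which forces R1C4 = 2.
Cage g is a single given cell, which forces R2C2 = 5.
Column 2 now contains 3, which forces R3C2 = 1.
Cage e needs product 240, so R3C4 = 4.
Cage b has product 80, leaving R4C1 = 5.
Cage b needs product 80, which forces R4C2 = 4.
5 is placed in row 4; hence R4C4 = 3.
Cage b needs product 80, leaving R5C1 = 4.
1 is placed in column 2, so R5C2 = 2.
Column 4 now contains 3; hence R5C4 = 5.
Row 5 now contains 2, which forces R5C5 = 1.
2 is placed in row 1; hence R1C1 = 1.
Cage f has product 20, which forces R1C3 = 5.
5 is placed in row 1; hence R1C5 = 4.
Cage d's pair has product 2; hence R2C1 = 2.
Cage f has product 20, which forces R2C3 = 4.
4 is placed in column 4, so R2C4 = 1.
4 is placed in column 5, which forces R2C5 = 3.
1 is placed in row 3, leaving R3C1 = 3.
Cage c has product 12; hence R3C3 = 2.
3 is placed in column 5, which forces R3C5 = 5.
The 4 cells of cage c must have product 12; hence R4C3 = 1.
1 is placed in column 5; hence R4C5 = 2.
1 is placed in row 5, which forces R5C3 = 3.
Filled in: 1 3 5 2 4 / 2 5 4 1 3 / 3 1 2 4 5 / 5 4 1 3 2 / 4 2 3 5 1.

3 1 2 4 5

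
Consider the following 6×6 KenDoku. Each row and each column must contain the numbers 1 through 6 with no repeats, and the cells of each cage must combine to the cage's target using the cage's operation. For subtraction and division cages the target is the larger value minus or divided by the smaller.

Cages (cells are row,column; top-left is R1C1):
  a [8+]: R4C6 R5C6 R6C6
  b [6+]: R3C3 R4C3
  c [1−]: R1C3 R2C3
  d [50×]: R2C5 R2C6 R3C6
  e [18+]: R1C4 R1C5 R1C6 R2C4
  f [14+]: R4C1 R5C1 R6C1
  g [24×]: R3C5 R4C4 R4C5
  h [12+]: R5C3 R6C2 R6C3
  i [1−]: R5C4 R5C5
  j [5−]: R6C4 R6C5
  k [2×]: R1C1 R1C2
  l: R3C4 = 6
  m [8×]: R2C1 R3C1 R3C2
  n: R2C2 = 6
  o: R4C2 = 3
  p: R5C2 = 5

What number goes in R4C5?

2

Cage n is given, leaving R2C2 = 6.
The 3 cells of cage d must have product 50, leaving R2C5 = 5.
Cage d needs product 50, which forces R2C6 = 2.
Cage l is given, so R3C4 = 6.
Cage d needs product 50, which forces R3C6 = 5.
Cage o is a single given cell, which forces R4C2 = 3.
Cage p is a single given cell; hence R5C2 = 5.
Column 4 already has 6; hence R6C4 = 1.
Row 6 already has 1, so R6C5 = 6.
Cage e has sum 18, so R1C4 = 5.
Cage e has sum 18, which forces R1C6 = 6.
Cage g has product 24; hence R3C5 = 3.
Column 5 already has 3, so R1C5 = 4.
Cage e needs sum 18, which forces R2C4 = 3.
Column 5 now contains 4, which forces R4C5 = 2.
Column 4 already has 3; hence R5C4 = 2.
Column 5 already has 2, leaving R5C5 = 1.
Row 4 now contains 2, which forces R4C4 = 4.
Cage a has sum 8, leaving R4C6 = 1.
Cage b's pair has sum 6, which forces R3C3 = 1.
Row 4 already has 4, leaving R4C3 = 5.
The two cells of cage c must have difference 1, so R1C3 = 3.
Cage m needs product 8, which forces R2C1 = 1.
Column 3 now contains 1; hence R2C3 = 4.
5 is placed in row 4, leaving R4C1 = 6.
Cage f needs sum 14; hence R5C1 = 3.
Cage h has sum 12, leaving R5C3 = 6.
Row 5 now contains 3, which forces R5C6 = 4.
Cage f has sum 14; hence R6C1 = 5.
Column 3 now contains 4; hence R6C3 = 2.
Column 6 already has 4, so R6C6 = 3.
Column 1 already has 1, so R1C1 = 2.
Cage k needs two cells with product 2, which forces R1C2 = 1.
Column 1 now contains 2, leaving R3C1 = 4.
Row 3 already has 4, so R3C2 = 2.
Row 6 now contains 2; hence R6C2 = 4.
The full grid is 2 1 3 5 4 6 / 1 6 4 3 5 2 / 4 2 1 6 3 5 / 6 3 5 4 2 1 / 3 5 6 2 1 4 / 5 4 2 1 6 3.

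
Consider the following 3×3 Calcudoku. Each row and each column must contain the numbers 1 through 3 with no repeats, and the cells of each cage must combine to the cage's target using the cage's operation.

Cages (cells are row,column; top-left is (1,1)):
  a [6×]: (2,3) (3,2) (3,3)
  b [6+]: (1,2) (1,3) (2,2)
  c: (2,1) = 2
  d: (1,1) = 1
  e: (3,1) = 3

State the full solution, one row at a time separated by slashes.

Cage d is given, leaving (1,1) = 1.
C is a freebie; hence (2,1) = 2.
E is a freebie, which forces (3,1) = 3.
The 3 cells of cage b must have sum 6; hence (2,2) = 1.
Cage a needs product 6, leaving (2,3) = 3.
1 is placed in column 2, which forces (3,2) = 2.
Row 3 already has 2, which forces (3,3) = 1.
Column 2 already has 2, leaving (1,2) = 3.
Column 3 already has 3, leaving (1,3) = 2.

1 3 2 / 2 1 3 / 3 2 1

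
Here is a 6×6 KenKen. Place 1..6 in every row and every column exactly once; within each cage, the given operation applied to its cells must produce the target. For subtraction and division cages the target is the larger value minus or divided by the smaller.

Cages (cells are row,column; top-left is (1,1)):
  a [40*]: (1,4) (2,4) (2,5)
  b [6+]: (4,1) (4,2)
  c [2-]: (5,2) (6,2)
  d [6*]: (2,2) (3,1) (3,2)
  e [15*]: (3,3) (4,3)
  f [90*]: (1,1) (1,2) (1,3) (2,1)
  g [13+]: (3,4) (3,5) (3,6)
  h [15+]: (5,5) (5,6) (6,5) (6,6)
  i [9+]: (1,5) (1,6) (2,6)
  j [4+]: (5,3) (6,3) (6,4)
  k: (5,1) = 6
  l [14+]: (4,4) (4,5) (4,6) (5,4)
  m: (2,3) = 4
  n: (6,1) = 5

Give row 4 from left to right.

Cage m is given, leaving (2,3) = 4.
Cage k is given, so (5,1) = 6.
Cage j has sum 4; hence (5,3) = 1.
N is a freebie, so (6,1) = 5.
Cage j has sum 4, which forces (6,3) = 2.
The 3 cells of cage j must have sum 4; hence (6,4) = 1.
Cage a has product 40, leaving (1,4) = 4.
Row 2 needs a 6, and only (2,6) is open for it.
Column 1 needs a 4, and only (4,1) is open for it.
The two cells of cage b must have sum 6; hence (4,2) = 2.
The only place for 4 in column 2 is (5,2).
Cage c needs two cells with difference 2, leaving (6,2) = 6.
The 3 cells of cage d must have product 6, leaving (3,1) = 2.
The 4 cells of cage f must have product 90, which forces (1,2) = 5.
The 4 cells of cage f must have product 90, leaving (1,3) = 6.
In row 1, 3 can only go at (1,1), so (1,1) = 3.
Column 1 already has 3, so (2,1) = 1.
Row 2 now contains 1, leaving (2,2) = 3.
Column 2 already has 3, leaving (3,2) = 1.
In row 3, 5 can only go at (3,3), so (3,3) = 5.
Column 3 already has 5, so (4,3) = 3.
Cage l needs sum 14, which forces (5,4) = 2.
Column 4 now contains 2, which forces (2,4) = 5.
Cage a needs product 40, which forces (2,5) = 2.
Column 4 now contains 5, so (4,4) = 6.
2 is placed in column 5; hence (1,5) = 1.
Cage i needs sum 9, leaving (1,6) = 2.
6 is placed in column 4, leaving (3,4) = 3.
Cage g has sum 13, which forces (3,5) = 6.
Cage g needs sum 13, which forces (3,6) = 4.
Column 5 now contains 1; hence (4,5) = 5.
Row 4 already has 5, so (4,6) = 1.
5 is placed in column 5, leaving (5,5) = 3.
3 is placed in row 5, which forces (5,6) = 5.
Column 5 now contains 3; hence (6,5) = 4.
Column 6 now contains 4, which forces (6,6) = 3.
Filled in: 3 5 6 4 1 2 / 1 3 4 5 2 6 / 2 1 5 3 6 4 / 4 2 3 6 5 1 / 6 4 1 2 3 5 / 5 6 2 1 4 3.

4 2 3 6 5 1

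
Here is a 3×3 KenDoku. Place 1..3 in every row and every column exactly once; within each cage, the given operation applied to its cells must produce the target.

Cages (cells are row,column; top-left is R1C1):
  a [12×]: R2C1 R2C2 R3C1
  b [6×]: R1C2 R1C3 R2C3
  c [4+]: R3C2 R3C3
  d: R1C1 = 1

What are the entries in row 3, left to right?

Cage d is a single given cell, which forces R1C1 = 1.
The 3 cells of cage a must have product 12; hence R2C1 = 3.
Cage a has product 12, which forces R2C2 = 2.
Row 2 already has 2, which forces R2C3 = 1.
Cage a has product 12, so R3C1 = 2.
1 is placed in column 3, so R3C3 = 3.
2 is placed in column 2, which forces R1C2 = 3.
3 is placed in column 3, leaving R1C3 = 2.
Row 3 already has 3, so R3C2 = 1.
The full grid is 1 3 2 / 3 2 1 / 2 1 3.

2 1 3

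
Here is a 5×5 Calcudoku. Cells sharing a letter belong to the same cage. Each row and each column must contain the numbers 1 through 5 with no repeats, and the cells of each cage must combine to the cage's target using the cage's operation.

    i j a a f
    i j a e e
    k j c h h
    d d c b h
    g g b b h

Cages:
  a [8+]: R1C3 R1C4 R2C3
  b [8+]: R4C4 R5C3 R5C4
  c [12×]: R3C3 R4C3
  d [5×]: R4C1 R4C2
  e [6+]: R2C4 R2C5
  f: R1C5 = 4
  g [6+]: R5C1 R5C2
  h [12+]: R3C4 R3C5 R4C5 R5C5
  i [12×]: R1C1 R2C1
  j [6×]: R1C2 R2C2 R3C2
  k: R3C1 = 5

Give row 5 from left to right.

Cage f is given, leaving R1C5 = 4.
Cage k is given, which forces R3C1 = 5.
Column 1 now contains 5, which forces R4C1 = 1.
Row 4 already has 1, which forces R4C2 = 5.
4 is placed in row 1, so R1C1 = 3.
Cage i needs two cells with product 12, so R2C1 = 4.
Column 1 now contains 4, so R5C1 = 2.
Row 5 now contains 2; hence R5C2 = 4.
Cage h has sum 12, leaving R5C5 = 5.
Cage e's pair has sum 6, so R2C4 = 5.
The two cells of cage e must have sum 6, so R2C5 = 1.
Column 5 already has 1, leaving R3C5 = 3.
Cage b needs sum 8, leaving R4C4 = 4.
Column 5 now contains 3, which forces R4C5 = 2.
The 3 cells of cage a must have sum 8; hence R1C3 = 5.
The 3 cells of cage a must have sum 8, so R1C4 = 1.
The 3 cells of cage j must have product 6, leaving R2C2 = 3.
Row 2 now contains 1; hence R2C3 = 2.
Row 3 now contains 3; hence R3C3 = 4.
Column 4 already has 4, so R3C4 = 2.
4 is placed in row 4, which forces R4C3 = 3.
Column 3 already has 3, which forces R5C3 = 1.
Column 4 now contains 1, which forces R5C4 = 3.
1 is placed in row 1, leaving R1C2 = 2.
Row 3 now contains 2, which forces R3C2 = 1.
The full grid is 3 2 5 1 4 / 4 3 2 5 1 / 5 1 4 2 3 / 1 5 3 4 2 / 2 4 1 3 5.

2 4 1 3 5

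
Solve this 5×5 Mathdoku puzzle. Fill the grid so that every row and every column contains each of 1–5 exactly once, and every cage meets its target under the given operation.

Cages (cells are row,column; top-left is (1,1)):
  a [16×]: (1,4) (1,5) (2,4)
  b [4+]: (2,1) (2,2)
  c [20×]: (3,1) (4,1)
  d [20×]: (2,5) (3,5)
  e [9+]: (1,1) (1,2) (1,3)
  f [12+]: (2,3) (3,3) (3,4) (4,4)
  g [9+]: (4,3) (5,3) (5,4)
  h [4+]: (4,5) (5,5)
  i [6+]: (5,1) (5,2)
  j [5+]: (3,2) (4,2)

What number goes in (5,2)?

In column 5, 2 can only go at (1,5), so (1,5) = 2.
The 3 cells of cage a must have product 16; hence (1,4) = 4.
Cage a has product 16, so (2,4) = 2.
The only place for 2 in column 1 is (5,1).
The two cells of cage i must have sum 6, which forces (5,2) = 4.
Row 4 needs a 2, and only (4,2) is open for it.
Column 2 now contains 2; hence (3,2) = 3.
Cage b's pair has sum 4, so (2,1) = 3.
3 is placed in column 2, leaving (2,2) = 1.
Cage e has sum 9, which forces (1,1) = 1.
Column 2 now contains 1, so (1,2) = 5.
Cage e needs sum 9, so (1,3) = 3.
Cage g needs sum 9, leaving (5,4) = 3.
Row 5 now contains 3, leaving (5,5) = 1.
Cage g needs sum 9, leaving (4,3) = 1.
Row 4 now contains 1, leaving (4,4) = 5.
Column 5 already has 1; hence (4,5) = 3.
Row 5 already has 1, which forces (5,3) = 5.
Column 3 already has 5, which forces (2,3) = 4.
Row 2 now contains 4; hence (2,5) = 5.
Cage c's pair has product 20, so (3,1) = 5.
Column 3 now contains 1; hence (3,3) = 2.
Column 4 already has 5, which forces (3,4) = 1.
5 is placed in column 5, so (3,5) = 4.
5 is placed in row 4; hence (4,1) = 4.
Completed grid: 1 5 3 4 2 / 3 1 4 2 5 / 5 3 2 1 4 / 4 2 1 5 3 / 2 4 5 3 1.

4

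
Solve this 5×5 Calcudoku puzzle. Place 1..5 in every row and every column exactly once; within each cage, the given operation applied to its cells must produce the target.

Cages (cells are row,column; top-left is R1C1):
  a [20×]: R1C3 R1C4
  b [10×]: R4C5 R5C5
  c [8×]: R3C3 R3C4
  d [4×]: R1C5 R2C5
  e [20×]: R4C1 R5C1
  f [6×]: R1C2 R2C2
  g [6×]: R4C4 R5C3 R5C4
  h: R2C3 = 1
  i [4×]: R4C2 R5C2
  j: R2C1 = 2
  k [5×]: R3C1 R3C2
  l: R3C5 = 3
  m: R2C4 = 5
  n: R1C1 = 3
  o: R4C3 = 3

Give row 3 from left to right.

1 5 4 2 3

N is a freebie, so R1C1 = 3.
Row 1 already has 3, so R1C2 = 2.
Cage j is a single given cell, so R2C1 = 2.
Column 2 already has 2, so R2C2 = 3.
Cage h is a single given cell, which forces R2C3 = 1.
Cage m is a single given cell, which forces R2C4 = 5.
1 is placed in row 2, leaving R2C5 = 4.
Cage l is a single given cell; hence R3C5 = 3.
Cage o is a single given cell, which forces R4C3 = 3.
3 is placed in column 3, so R5C3 = 2.
Row 5 already has 2; hence R5C5 = 5.
The two cells of cage a must have product 20, which forces R1C3 = 5.
Column 4 already has 5, leaving R1C4 = 4.
Column 5 now contains 4, which forces R1C5 = 1.
2 is placed in column 3, which forces R3C3 = 4.
Cage c needs two cells with product 8, which forces R3C4 = 2.
The two cells of cage e must have product 20; hence R4C1 = 5.
Cage g has product 6, which forces R4C4 = 1.
Column 5 now contains 5, leaving R4C5 = 2.
5 is placed in row 5, which forces R5C1 = 4.
Row 5 now contains 4; hence R5C2 = 1.
Cage g needs product 6, so R5C4 = 3.
Column 1 already has 5, so R3C1 = 1.
Column 2 now contains 1; hence R3C2 = 5.
1 is placed in row 4, leaving R4C2 = 4.
Filled in: 3 2 5 4 1 / 2 3 1 5 4 / 1 5 4 2 3 / 5 4 3 1 2 / 4 1 2 3 5.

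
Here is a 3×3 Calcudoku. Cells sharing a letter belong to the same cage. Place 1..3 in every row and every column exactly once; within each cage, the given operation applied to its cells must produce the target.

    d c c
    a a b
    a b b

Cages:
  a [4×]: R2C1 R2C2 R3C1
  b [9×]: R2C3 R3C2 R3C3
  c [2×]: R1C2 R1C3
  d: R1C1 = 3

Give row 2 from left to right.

Cage d is given, leaving R1C1 = 3.
The 3 cells of cage a must have product 4, which forces R2C1 = 1.
The 3 cells of cage a must have product 4, which forces R2C2 = 2.
Cage b has product 9, which forces R2C3 = 3.
The 3 cells of cage a must have product 4, so R3C1 = 2.
Cage b has product 9, so R3C2 = 3.
The 3 cells of cage b must have product 9; hence R3C3 = 1.
Column 2 now contains 2, which forces R1C2 = 1.
Column 3 already has 1, leaving R1C3 = 2.
The full grid is 3 1 2 / 1 2 3 / 2 3 1.

1 2 3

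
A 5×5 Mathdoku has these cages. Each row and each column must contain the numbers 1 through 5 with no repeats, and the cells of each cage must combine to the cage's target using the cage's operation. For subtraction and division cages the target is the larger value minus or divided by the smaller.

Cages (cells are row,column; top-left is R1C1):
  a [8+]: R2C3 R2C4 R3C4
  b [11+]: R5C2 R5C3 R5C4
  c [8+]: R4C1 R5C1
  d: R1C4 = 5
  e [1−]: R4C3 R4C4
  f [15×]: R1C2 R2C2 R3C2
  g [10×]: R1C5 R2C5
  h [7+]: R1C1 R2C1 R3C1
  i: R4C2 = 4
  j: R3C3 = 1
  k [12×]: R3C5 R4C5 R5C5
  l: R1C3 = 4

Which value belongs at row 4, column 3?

Cage l is a single given cell, which forces R1C3 = 4.
D is a freebie, leaving R1C4 = 5.
Row 1 already has 5, which forces R1C5 = 2.
Column 5 now contains 2, so R2C5 = 5.
Cage j is a single given cell; hence R3C3 = 1.
Cage i is a single given cell, which forces R4C2 = 4.
2 is placed in row 1, so R1C1 = 1.
Row 1 now contains 1, so R1C2 = 3.
Column 2 now contains 3, leaving R2C2 = 1.
Cage f needs product 15; hence R3C2 = 5.
Column 2 already has 5, so R5C2 = 2.
Row 5 now contains 2, leaving R5C3 = 5.
Cage b needs sum 11, so R5C4 = 4.
The 3 cells of cage a must have sum 8; hence R2C3 = 3.
Column 4 already has 4, which forces R2C4 = 2.
Cage a has sum 8, which forces R3C4 = 3.
Cage k has product 12, so R3C5 = 4.
Cage c's pair has sum 8, which forces R4C1 = 5.
3 is placed in column 3, so R4C3 = 2.
Column 4 now contains 3, so R4C4 = 1.
Row 4 now contains 1; hence R4C5 = 3.
5 is placed in row 5; hence R5C1 = 3.
3 is placed in column 5, leaving R5C5 = 1.
2 is placed in row 2, which forces R2C1 = 4.
Row 3 now contains 4, leaving R3C1 = 2.
The full grid is 1 3 4 5 2 / 4 1 3 2 5 / 2 5 1 3 4 / 5 4 2 1 3 / 3 2 5 4 1.

2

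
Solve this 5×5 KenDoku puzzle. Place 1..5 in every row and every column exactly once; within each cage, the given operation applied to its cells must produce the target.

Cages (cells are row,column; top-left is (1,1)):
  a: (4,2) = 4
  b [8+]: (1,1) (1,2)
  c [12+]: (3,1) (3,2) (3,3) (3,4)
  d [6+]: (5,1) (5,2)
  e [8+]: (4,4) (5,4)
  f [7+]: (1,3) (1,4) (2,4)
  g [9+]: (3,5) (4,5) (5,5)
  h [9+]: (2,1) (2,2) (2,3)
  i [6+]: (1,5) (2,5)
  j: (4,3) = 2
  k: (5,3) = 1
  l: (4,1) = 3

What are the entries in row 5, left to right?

Cage l is a single given cell; hence (4,1) = 3.
Cage a is a single given cell, leaving (4,2) = 4.
J is a freebie, leaving (4,3) = 2.
Row 4 already has 3; hence (4,4) = 5.
Row 4 already has 5, leaving (4,5) = 1.
K is a freebie, so (5,3) = 1.
5 is placed in column 4, leaving (5,4) = 3.
Column 1 already has 3, which forces (1,1) = 5.
Cage b needs two cells with sum 8, leaving (1,2) = 3.
The 3 cells of cage f must have sum 7, which forces (1,3) = 4.
Row 1 already has 4, leaving (1,5) = 2.
2 is placed in column 5, leaving (2,5) = 4.
Column 3 now contains 4, leaving (3,3) = 5.
The 3 cells of cage g must have sum 9; hence (3,5) = 3.
Cage d needs two cells with sum 6; hence (5,1) = 4.
The two cells of cage d must have sum 6, leaving (5,2) = 2.
Cage g has sum 9; hence (5,5) = 5.
Row 1 now contains 2, so (1,4) = 1.
The 3 cells of cage h must have sum 9, leaving (2,1) = 1.
Cage h needs sum 9, leaving (2,2) = 5.
5 is placed in column 3; hence (2,3) = 3.
Cage f needs sum 7, which forces (2,4) = 2.
The 4 cells of cage c must have sum 12; hence (3,1) = 2.
2 is placed in column 2; hence (3,2) = 1.
Cage c needs sum 12, which forces (3,4) = 4.
The full grid is 5 3 4 1 2 / 1 5 3 2 4 / 2 1 5 4 3 / 3 4 2 5 1 / 4 2 1 3 5.

4 2 1 3 5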